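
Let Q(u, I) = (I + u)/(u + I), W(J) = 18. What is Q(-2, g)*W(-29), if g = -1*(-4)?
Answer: 18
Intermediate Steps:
g = 4
Q(u, I) = 1 (Q(u, I) = (I + u)/(I + u) = 1)
Q(-2, g)*W(-29) = 1*18 = 18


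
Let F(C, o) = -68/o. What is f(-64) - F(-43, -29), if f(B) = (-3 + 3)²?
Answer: -68/29 ≈ -2.3448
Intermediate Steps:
f(B) = 0 (f(B) = 0² = 0)
f(-64) - F(-43, -29) = 0 - (-68)/(-29) = 0 - (-68)*(-1)/29 = 0 - 1*68/29 = 0 - 68/29 = -68/29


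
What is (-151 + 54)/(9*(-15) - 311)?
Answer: 97/446 ≈ 0.21749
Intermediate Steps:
(-151 + 54)/(9*(-15) - 311) = -97/(-135 - 311) = -97/(-446) = -97*(-1/446) = 97/446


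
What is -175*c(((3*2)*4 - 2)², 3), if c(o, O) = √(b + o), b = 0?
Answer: -3850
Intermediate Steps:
c(o, O) = √o (c(o, O) = √(0 + o) = √o)
-175*c(((3*2)*4 - 2)², 3) = -175*√(((3*2)*4 - 2)²) = -175*√((6*4 - 2)²) = -175*√((24 - 2)²) = -175*√(22²) = -175*√484 = -175*22 = -3850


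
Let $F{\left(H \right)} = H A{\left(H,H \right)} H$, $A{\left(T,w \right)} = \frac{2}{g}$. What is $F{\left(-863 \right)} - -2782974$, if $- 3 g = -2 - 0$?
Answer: $5017281$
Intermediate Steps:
$g = \frac{2}{3}$ ($g = - \frac{-2 - 0}{3} = - \frac{-2 + 0}{3} = \left(- \frac{1}{3}\right) \left(-2\right) = \frac{2}{3} \approx 0.66667$)
$A{\left(T,w \right)} = 3$ ($A{\left(T,w \right)} = \frac{2}{\frac{2}{3}} = 2 \cdot \frac{3}{2} = 3$)
$F{\left(H \right)} = 3 H^{2}$ ($F{\left(H \right)} = H 3 H = 3 H H = 3 H^{2}$)
$F{\left(-863 \right)} - -2782974 = 3 \left(-863\right)^{2} - -2782974 = 3 \cdot 744769 + 2782974 = 2234307 + 2782974 = 5017281$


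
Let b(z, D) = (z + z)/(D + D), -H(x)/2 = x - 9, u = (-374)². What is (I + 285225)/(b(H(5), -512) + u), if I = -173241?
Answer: 2388992/2984021 ≈ 0.80060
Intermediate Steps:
u = 139876
H(x) = 18 - 2*x (H(x) = -2*(x - 9) = -2*(-9 + x) = 18 - 2*x)
b(z, D) = z/D (b(z, D) = (2*z)/((2*D)) = (2*z)*(1/(2*D)) = z/D)
(I + 285225)/(b(H(5), -512) + u) = (-173241 + 285225)/((18 - 2*5)/(-512) + 139876) = 111984/((18 - 10)*(-1/512) + 139876) = 111984/(8*(-1/512) + 139876) = 111984/(-1/64 + 139876) = 111984/(8952063/64) = 111984*(64/8952063) = 2388992/2984021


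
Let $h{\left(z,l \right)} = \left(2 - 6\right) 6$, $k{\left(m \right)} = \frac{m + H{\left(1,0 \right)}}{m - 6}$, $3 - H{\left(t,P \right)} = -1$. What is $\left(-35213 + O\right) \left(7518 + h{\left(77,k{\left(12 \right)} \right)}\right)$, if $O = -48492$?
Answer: $-627285270$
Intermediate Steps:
$H{\left(t,P \right)} = 4$ ($H{\left(t,P \right)} = 3 - -1 = 3 + 1 = 4$)
$k{\left(m \right)} = \frac{4 + m}{-6 + m}$ ($k{\left(m \right)} = \frac{m + 4}{m - 6} = \frac{4 + m}{-6 + m}$)
$h{\left(z,l \right)} = -24$ ($h{\left(z,l \right)} = \left(-4\right) 6 = -24$)
$\left(-35213 + O\right) \left(7518 + h{\left(77,k{\left(12 \right)} \right)}\right) = \left(-35213 - 48492\right) \left(7518 - 24\right) = \left(-83705\right) 7494 = -627285270$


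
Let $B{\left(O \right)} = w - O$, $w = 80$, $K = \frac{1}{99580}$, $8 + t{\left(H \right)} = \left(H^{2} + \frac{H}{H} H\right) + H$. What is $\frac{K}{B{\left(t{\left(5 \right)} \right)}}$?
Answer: $\frac{1}{5277740} \approx 1.8948 \cdot 10^{-7}$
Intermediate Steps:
$t{\left(H \right)} = -8 + H^{2} + 2 H$ ($t{\left(H \right)} = -8 + \left(\left(H^{2} + \frac{H}{H} H\right) + H\right) = -8 + \left(\left(H^{2} + 1 H\right) + H\right) = -8 + \left(\left(H^{2} + H\right) + H\right) = -8 + \left(\left(H + H^{2}\right) + H\right) = -8 + \left(H^{2} + 2 H\right) = -8 + H^{2} + 2 H$)
$K = \frac{1}{99580} \approx 1.0042 \cdot 10^{-5}$
$B{\left(O \right)} = 80 - O$
$\frac{K}{B{\left(t{\left(5 \right)} \right)}} = \frac{1}{99580 \left(80 - \left(-8 + 5^{2} + 2 \cdot 5\right)\right)} = \frac{1}{99580 \left(80 - \left(-8 + 25 + 10\right)\right)} = \frac{1}{99580 \left(80 - 27\right)} = \frac{1}{99580 \cdot 53} = \frac{1}{99580} \cdot \frac{1}{53} = \frac{1}{5277740}$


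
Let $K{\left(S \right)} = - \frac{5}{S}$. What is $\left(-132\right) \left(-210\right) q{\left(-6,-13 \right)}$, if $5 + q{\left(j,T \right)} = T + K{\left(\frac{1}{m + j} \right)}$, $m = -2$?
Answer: $609840$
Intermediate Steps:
$q{\left(j,T \right)} = 5 + T - 5 j$ ($q{\left(j,T \right)} = -5 + \left(T - \frac{5}{\frac{1}{-2 + j}}\right) = -5 + \left(T - 5 \left(-2 + j\right)\right) = -5 - \left(-10 - T + 5 j\right) = -5 + \left(10 + T - 5 j\right) = 5 + T - 5 j$)
$\left(-132\right) \left(-210\right) q{\left(-6,-13 \right)} = \left(-132\right) \left(-210\right) \left(5 - 13 - -30\right) = 27720 \left(5 - 13 + 30\right) = 27720 \cdot 22 = 609840$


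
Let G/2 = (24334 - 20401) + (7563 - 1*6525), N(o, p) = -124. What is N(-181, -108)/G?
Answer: -62/4971 ≈ -0.012472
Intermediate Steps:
G = 9942 (G = 2*((24334 - 20401) + (7563 - 1*6525)) = 2*(3933 + (7563 - 6525)) = 2*(3933 + 1038) = 2*4971 = 9942)
N(-181, -108)/G = -124/9942 = -124*1/9942 = -62/4971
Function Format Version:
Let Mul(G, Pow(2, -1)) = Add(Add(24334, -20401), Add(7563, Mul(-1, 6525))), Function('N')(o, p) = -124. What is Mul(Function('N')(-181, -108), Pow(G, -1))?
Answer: Rational(-62, 4971) ≈ -0.012472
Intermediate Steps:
G = 9942 (G = Mul(2, Add(Add(24334, -20401), Add(7563, Mul(-1, 6525)))) = Mul(2, Add(3933, Add(7563, -6525))) = Mul(2, Add(3933, 1038)) = Mul(2, 4971) = 9942)
Mul(Function('N')(-181, -108), Pow(G, -1)) = Mul(-124, Pow(9942, -1)) = Mul(-124, Rational(1, 9942)) = Rational(-62, 4971)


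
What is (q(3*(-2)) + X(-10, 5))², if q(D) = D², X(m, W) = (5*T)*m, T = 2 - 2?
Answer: 1296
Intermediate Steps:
T = 0
X(m, W) = 0 (X(m, W) = (5*0)*m = 0*m = 0)
(q(3*(-2)) + X(-10, 5))² = ((3*(-2))² + 0)² = ((-6)² + 0)² = (36 + 0)² = 36² = 1296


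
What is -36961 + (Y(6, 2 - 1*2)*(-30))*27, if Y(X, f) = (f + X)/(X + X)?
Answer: -37366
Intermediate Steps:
Y(X, f) = (X + f)/(2*X) (Y(X, f) = (X + f)/((2*X)) = (X + f)*(1/(2*X)) = (X + f)/(2*X))
-36961 + (Y(6, 2 - 1*2)*(-30))*27 = -36961 + (((½)*(6 + (2 - 1*2))/6)*(-30))*27 = -36961 + (((½)*(⅙)*(6 + (2 - 2)))*(-30))*27 = -36961 + (((½)*(⅙)*(6 + 0))*(-30))*27 = -36961 + (((½)*(⅙)*6)*(-30))*27 = -36961 + ((½)*(-30))*27 = -36961 - 15*27 = -36961 - 405 = -37366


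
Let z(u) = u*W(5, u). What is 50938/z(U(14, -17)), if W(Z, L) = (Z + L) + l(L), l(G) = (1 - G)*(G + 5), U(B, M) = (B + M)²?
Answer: -25469/441 ≈ -57.753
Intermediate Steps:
l(G) = (1 - G)*(5 + G)
W(Z, L) = 5 + Z - L² - 3*L (W(Z, L) = (Z + L) + (5 - L² - 4*L) = (L + Z) + (5 - L² - 4*L) = 5 + Z - L² - 3*L)
z(u) = u*(10 - u² - 3*u) (z(u) = u*(5 + 5 - u² - 3*u) = u*(10 - u² - 3*u))
50938/z(U(14, -17)) = 50938/(((14 - 17)²*(10 - ((14 - 17)²)² - 3*(14 - 17)²))) = 50938/(((-3)²*(10 - ((-3)²)² - 3*(-3)²))) = 50938/((9*(10 - 1*9² - 3*9))) = 50938/((9*(10 - 1*81 - 27))) = 50938/((9*(10 - 81 - 27))) = 50938/((9*(-98))) = 50938/(-882) = 50938*(-1/882) = -25469/441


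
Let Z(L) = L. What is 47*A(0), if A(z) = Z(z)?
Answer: 0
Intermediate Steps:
A(z) = z
47*A(0) = 47*0 = 0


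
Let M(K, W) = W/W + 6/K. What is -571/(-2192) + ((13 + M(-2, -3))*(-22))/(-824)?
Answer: 125121/225776 ≈ 0.55418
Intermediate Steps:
M(K, W) = 1 + 6/K
-571/(-2192) + ((13 + M(-2, -3))*(-22))/(-824) = -571/(-2192) + ((13 + (6 - 2)/(-2))*(-22))/(-824) = -571*(-1/2192) + ((13 - ½*4)*(-22))*(-1/824) = 571/2192 + ((13 - 2)*(-22))*(-1/824) = 571/2192 + (11*(-22))*(-1/824) = 571/2192 - 242*(-1/824) = 571/2192 + 121/412 = 125121/225776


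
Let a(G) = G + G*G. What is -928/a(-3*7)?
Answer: -232/105 ≈ -2.2095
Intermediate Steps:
a(G) = G + G²
-928/a(-3*7) = -928*(-1/(21*(1 - 3*7))) = -928*(-1/(21*(1 - 21))) = -928/((-21*(-20))) = -928/420 = -928*1/420 = -232/105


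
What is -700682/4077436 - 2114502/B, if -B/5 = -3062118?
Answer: -1612466783271/5202329237270 ≈ -0.30995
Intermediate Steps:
B = 15310590 (B = -5*(-3062118) = 15310590)
-700682/4077436 - 2114502/B = -700682/4077436 - 2114502/15310590 = -700682*1/4077436 - 2114502*1/15310590 = -350341/2038718 - 352417/2551765 = -1612466783271/5202329237270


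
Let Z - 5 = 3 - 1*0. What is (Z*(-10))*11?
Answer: -880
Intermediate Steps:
Z = 8 (Z = 5 + (3 - 1*0) = 5 + (3 + 0) = 5 + 3 = 8)
(Z*(-10))*11 = (8*(-10))*11 = -80*11 = -880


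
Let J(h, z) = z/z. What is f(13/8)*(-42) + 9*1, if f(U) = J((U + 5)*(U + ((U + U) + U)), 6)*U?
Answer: -237/4 ≈ -59.250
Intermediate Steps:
J(h, z) = 1
f(U) = U (f(U) = 1*U = U)
f(13/8)*(-42) + 9*1 = (13/8)*(-42) + 9*1 = (13*(1/8))*(-42) + 9 = (13/8)*(-42) + 9 = -273/4 + 9 = -237/4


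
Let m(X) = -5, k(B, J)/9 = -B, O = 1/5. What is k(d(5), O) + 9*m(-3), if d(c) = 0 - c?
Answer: 0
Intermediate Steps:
O = 1/5 ≈ 0.20000
d(c) = -c
k(B, J) = -9*B (k(B, J) = 9*(-B) = -9*B)
k(d(5), O) + 9*m(-3) = -(-9)*5 + 9*(-5) = -9*(-5) - 45 = 45 - 45 = 0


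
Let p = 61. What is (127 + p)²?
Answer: 35344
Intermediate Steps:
(127 + p)² = (127 + 61)² = 188² = 35344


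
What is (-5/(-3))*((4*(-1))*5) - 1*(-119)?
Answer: 257/3 ≈ 85.667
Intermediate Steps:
(-5/(-3))*((4*(-1))*5) - 1*(-119) = (-5*(-1)/3)*(-4*5) + 119 = -1*(-5/3)*(-20) + 119 = (5/3)*(-20) + 119 = -100/3 + 119 = 257/3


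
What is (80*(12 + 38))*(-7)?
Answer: -28000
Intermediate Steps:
(80*(12 + 38))*(-7) = (80*50)*(-7) = 4000*(-7) = -28000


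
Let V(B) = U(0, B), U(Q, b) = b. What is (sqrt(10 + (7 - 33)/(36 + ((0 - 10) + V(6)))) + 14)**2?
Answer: 3283/16 + 49*sqrt(3) ≈ 290.06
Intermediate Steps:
V(B) = B
(sqrt(10 + (7 - 33)/(36 + ((0 - 10) + V(6)))) + 14)**2 = (sqrt(10 + (7 - 33)/(36 + ((0 - 10) + 6))) + 14)**2 = (sqrt(10 - 26/(36 + (-10 + 6))) + 14)**2 = (sqrt(10 - 26/(36 - 4)) + 14)**2 = (sqrt(10 - 26/32) + 14)**2 = (sqrt(10 - 26*1/32) + 14)**2 = (sqrt(10 - 13/16) + 14)**2 = (sqrt(147/16) + 14)**2 = (7*sqrt(3)/4 + 14)**2 = (14 + 7*sqrt(3)/4)**2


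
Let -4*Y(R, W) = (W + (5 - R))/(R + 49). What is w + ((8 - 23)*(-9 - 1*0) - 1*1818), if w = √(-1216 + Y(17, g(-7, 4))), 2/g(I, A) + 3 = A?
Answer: -1683 + I*√5296731/66 ≈ -1683.0 + 34.871*I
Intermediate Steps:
g(I, A) = 2/(-3 + A)
Y(R, W) = -(5 + W - R)/(4*(49 + R)) (Y(R, W) = -(W + (5 - R))/(4*(R + 49)) = -(5 + W - R)/(4*(49 + R)))
w = I*√5296731/66 (w = √(-1216 + (-5 + 17 - 2/(-3 + 4))/(4*(49 + 17))) = √(-1216 + (¼)*(-5 + 17 - 2/1)/66) = √(-1216 + (¼)*(1/66)*(-5 + 17 - 2)) = √(-1216 + (¼)*(1/66)*10) = √(-1216 + 5/132) = √(-160507/132) = I*√5296731/66 ≈ 34.871*I)
w + ((8 - 23)*(-9 - 1*0) - 1*1818) = I*√5296731/66 + ((8 - 23)*(-9 - 1*0) - 1*1818) = I*√5296731/66 + (-15*(-9 + 0) - 1818) = I*√5296731/66 + (-15*(-9) - 1818) = I*√5296731/66 + (135 - 1818) = I*√5296731/66 - 1683 = -1683 + I*√5296731/66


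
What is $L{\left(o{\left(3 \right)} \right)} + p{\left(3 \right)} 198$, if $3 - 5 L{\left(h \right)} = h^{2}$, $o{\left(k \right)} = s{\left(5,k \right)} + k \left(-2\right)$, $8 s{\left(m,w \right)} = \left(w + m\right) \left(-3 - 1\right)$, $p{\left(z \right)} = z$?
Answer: $\frac{2873}{5} \approx 574.6$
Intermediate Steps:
$s{\left(m,w \right)} = - \frac{m}{2} - \frac{w}{2}$ ($s{\left(m,w \right)} = \frac{\left(w + m\right) \left(-3 - 1\right)}{8} = \frac{\left(m + w\right) \left(-4\right)}{8} = \frac{- 4 m - 4 w}{8} = - \frac{m}{2} - \frac{w}{2}$)
$o{\left(k \right)} = - \frac{5}{2} - \frac{5 k}{2}$ ($o{\left(k \right)} = \left(\left(- \frac{1}{2}\right) 5 - \frac{k}{2}\right) + k \left(-2\right) = \left(- \frac{5}{2} - \frac{k}{2}\right) - 2 k = - \frac{5}{2} - \frac{5 k}{2}$)
$L{\left(h \right)} = \frac{3}{5} - \frac{h^{2}}{5}$
$L{\left(o{\left(3 \right)} \right)} + p{\left(3 \right)} 198 = \left(\frac{3}{5} - \frac{\left(- \frac{5}{2} - \frac{15}{2}\right)^{2}}{5}\right) + 3 \cdot 198 = \left(\frac{3}{5} - \frac{\left(- \frac{5}{2} - \frac{15}{2}\right)^{2}}{5}\right) + 594 = \left(\frac{3}{5} - \frac{\left(-10\right)^{2}}{5}\right) + 594 = \left(\frac{3}{5} - 20\right) + 594 = - \frac{97}{5} + 594 = \frac{2873}{5}$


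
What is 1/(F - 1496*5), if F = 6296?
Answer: -1/1184 ≈ -0.00084459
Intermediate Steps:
1/(F - 1496*5) = 1/(6296 - 1496*5) = 1/(6296 - 7480) = 1/(-1184) = -1/1184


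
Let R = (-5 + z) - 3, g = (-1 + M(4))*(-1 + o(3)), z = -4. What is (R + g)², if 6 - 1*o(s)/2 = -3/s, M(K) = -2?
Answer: 2601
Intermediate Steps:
o(s) = 12 + 6/s (o(s) = 12 - (-6)/s = 12 + 6/s)
g = -39 (g = (-1 - 2)*(-1 + (12 + 6/3)) = -3*(-1 + (12 + 6*(⅓))) = -3*(-1 + (12 + 2)) = -3*(-1 + 14) = -3*13 = -39)
R = -12 (R = (-5 - 4) - 3 = -9 - 3 = -12)
(R + g)² = (-12 - 39)² = (-51)² = 2601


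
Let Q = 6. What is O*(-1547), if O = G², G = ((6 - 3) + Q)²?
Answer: -10149867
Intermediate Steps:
G = 81 (G = ((6 - 3) + 6)² = (3 + 6)² = 9² = 81)
O = 6561 (O = 81² = 6561)
O*(-1547) = 6561*(-1547) = -10149867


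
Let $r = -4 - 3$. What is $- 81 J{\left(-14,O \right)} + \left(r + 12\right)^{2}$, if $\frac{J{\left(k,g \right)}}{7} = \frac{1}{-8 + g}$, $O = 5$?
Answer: $214$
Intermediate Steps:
$r = -7$ ($r = -4 - 3 = -7$)
$J{\left(k,g \right)} = \frac{7}{-8 + g}$
$- 81 J{\left(-14,O \right)} + \left(r + 12\right)^{2} = - 81 \frac{7}{-8 + 5} + \left(-7 + 12\right)^{2} = - 81 \frac{7}{-3} + 5^{2} = - 81 \cdot 7 \left(- \frac{1}{3}\right) + 25 = \left(-81\right) \left(- \frac{7}{3}\right) + 25 = 189 + 25 = 214$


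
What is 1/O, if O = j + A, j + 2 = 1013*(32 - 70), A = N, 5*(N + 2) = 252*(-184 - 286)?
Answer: -1/62186 ≈ -1.6081e-5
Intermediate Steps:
N = -23690 (N = -2 + (252*(-184 - 286))/5 = -2 + (252*(-470))/5 = -2 + (⅕)*(-118440) = -2 - 23688 = -23690)
A = -23690
j = -38496 (j = -2 + 1013*(32 - 70) = -2 + 1013*(-38) = -2 - 38494 = -38496)
O = -62186 (O = -38496 - 23690 = -62186)
1/O = 1/(-62186) = -1/62186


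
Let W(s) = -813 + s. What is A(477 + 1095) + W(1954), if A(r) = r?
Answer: 2713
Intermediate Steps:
A(477 + 1095) + W(1954) = (477 + 1095) + (-813 + 1954) = 1572 + 1141 = 2713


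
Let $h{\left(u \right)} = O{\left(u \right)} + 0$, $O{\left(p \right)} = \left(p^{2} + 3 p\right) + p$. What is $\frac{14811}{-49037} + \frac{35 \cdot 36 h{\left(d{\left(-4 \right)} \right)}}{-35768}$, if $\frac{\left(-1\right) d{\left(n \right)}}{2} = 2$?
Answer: $- \frac{14811}{49037} \approx -0.30204$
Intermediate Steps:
$O{\left(p \right)} = p^{2} + 4 p$
$d{\left(n \right)} = -4$ ($d{\left(n \right)} = \left(-2\right) 2 = -4$)
$h{\left(u \right)} = u \left(4 + u\right)$ ($h{\left(u \right)} = u \left(4 + u\right) + 0 = u \left(4 + u\right)$)
$\frac{14811}{-49037} + \frac{35 \cdot 36 h{\left(d{\left(-4 \right)} \right)}}{-35768} = \frac{14811}{-49037} + \frac{35 \cdot 36 \left(- 4 \left(4 - 4\right)\right)}{-35768} = 14811 \left(- \frac{1}{49037}\right) + 1260 \left(\left(-4\right) 0\right) \left(- \frac{1}{35768}\right) = - \frac{14811}{49037} + 1260 \cdot 0 \left(- \frac{1}{35768}\right) = - \frac{14811}{49037} + 0 \left(- \frac{1}{35768}\right) = - \frac{14811}{49037} + 0 = - \frac{14811}{49037}$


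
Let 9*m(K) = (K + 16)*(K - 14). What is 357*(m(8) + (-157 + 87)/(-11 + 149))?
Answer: -135541/23 ≈ -5893.1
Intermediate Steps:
m(K) = (-14 + K)*(16 + K)/9 (m(K) = ((K + 16)*(K - 14))/9 = ((16 + K)*(-14 + K))/9 = ((-14 + K)*(16 + K))/9 = (-14 + K)*(16 + K)/9)
357*(m(8) + (-157 + 87)/(-11 + 149)) = 357*((-224/9 + (⅑)*8² + (2/9)*8) + (-157 + 87)/(-11 + 149)) = 357*((-224/9 + (⅑)*64 + 16/9) - 70/138) = 357*((-224/9 + 64/9 + 16/9) - 70*1/138) = 357*(-16 - 35/69) = 357*(-1139/69) = -135541/23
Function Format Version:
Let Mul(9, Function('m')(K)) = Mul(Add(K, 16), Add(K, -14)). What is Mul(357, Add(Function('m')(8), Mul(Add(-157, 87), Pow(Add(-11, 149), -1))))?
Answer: Rational(-135541, 23) ≈ -5893.1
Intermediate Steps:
Function('m')(K) = Mul(Rational(1, 9), Add(-14, K), Add(16, K)) (Function('m')(K) = Mul(Rational(1, 9), Mul(Add(K, 16), Add(K, -14))) = Mul(Rational(1, 9), Mul(Add(16, K), Add(-14, K))) = Mul(Rational(1, 9), Mul(Add(-14, K), Add(16, K))) = Mul(Rational(1, 9), Add(-14, K), Add(16, K)))
Mul(357, Add(Function('m')(8), Mul(Add(-157, 87), Pow(Add(-11, 149), -1)))) = Mul(357, Add(Add(Rational(-224, 9), Mul(Rational(1, 9), Pow(8, 2)), Mul(Rational(2, 9), 8)), Mul(Add(-157, 87), Pow(Add(-11, 149), -1)))) = Mul(357, Add(Add(Rational(-224, 9), Mul(Rational(1, 9), 64), Rational(16, 9)), Mul(-70, Pow(138, -1)))) = Mul(357, Add(Add(Rational(-224, 9), Rational(64, 9), Rational(16, 9)), Mul(-70, Rational(1, 138)))) = Mul(357, Add(-16, Rational(-35, 69))) = Mul(357, Rational(-1139, 69)) = Rational(-135541, 23)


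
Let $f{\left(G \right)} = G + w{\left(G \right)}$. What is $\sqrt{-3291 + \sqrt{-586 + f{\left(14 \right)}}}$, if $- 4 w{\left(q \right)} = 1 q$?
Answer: $\frac{\sqrt{-13164 + 2 i \sqrt{2302}}}{2} \approx 0.20909 + 57.368 i$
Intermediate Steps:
$w{\left(q \right)} = - \frac{q}{4}$ ($w{\left(q \right)} = - \frac{1 q}{4} = - \frac{q}{4}$)
$f{\left(G \right)} = \frac{3 G}{4}$ ($f{\left(G \right)} = G - \frac{G}{4} = \frac{3 G}{4}$)
$\sqrt{-3291 + \sqrt{-586 + f{\left(14 \right)}}} = \sqrt{-3291 + \sqrt{-586 + \frac{3}{4} \cdot 14}} = \sqrt{-3291 + \sqrt{-586 + \frac{21}{2}}} = \sqrt{-3291 + \sqrt{- \frac{1151}{2}}} = \sqrt{-3291 + \frac{i \sqrt{2302}}{2}}$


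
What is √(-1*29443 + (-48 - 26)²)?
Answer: 3*I*√2663 ≈ 154.81*I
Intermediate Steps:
√(-1*29443 + (-48 - 26)²) = √(-29443 + (-74)²) = √(-29443 + 5476) = √(-23967) = 3*I*√2663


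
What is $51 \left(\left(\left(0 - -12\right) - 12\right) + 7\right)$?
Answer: $357$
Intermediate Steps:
$51 \left(\left(\left(0 - -12\right) - 12\right) + 7\right) = 51 \left(\left(\left(0 + 12\right) - 12\right) + 7\right) = 51 \left(\left(12 - 12\right) + 7\right) = 51 \left(0 + 7\right) = 51 \cdot 7 = 357$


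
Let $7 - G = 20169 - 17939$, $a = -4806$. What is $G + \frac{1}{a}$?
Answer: $- \frac{10683739}{4806} \approx -2223.0$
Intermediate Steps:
$G = -2223$ ($G = 7 - \left(20169 - 17939\right) = 7 - 2230 = -2223$)
$G + \frac{1}{a} = -2223 + \frac{1}{-4806} = -2223 - \frac{1}{4806} = - \frac{10683739}{4806}$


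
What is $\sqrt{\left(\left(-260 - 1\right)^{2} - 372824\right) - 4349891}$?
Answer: $i \sqrt{4654594} \approx 2157.4 i$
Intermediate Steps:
$\sqrt{\left(\left(-260 - 1\right)^{2} - 372824\right) - 4349891} = \sqrt{\left(\left(-261\right)^{2} - 372824\right) - 4349891} = \sqrt{\left(68121 - 372824\right) - 4349891} = \sqrt{-304703 - 4349891} = \sqrt{-4654594} = i \sqrt{4654594}$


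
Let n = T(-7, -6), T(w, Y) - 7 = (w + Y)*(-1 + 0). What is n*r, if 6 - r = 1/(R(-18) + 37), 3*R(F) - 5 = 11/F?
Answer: 248160/2077 ≈ 119.48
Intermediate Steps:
T(w, Y) = 7 - Y - w (T(w, Y) = 7 + (w + Y)*(-1 + 0) = 7 + (Y + w)*(-1) = 7 + (-Y - w) = 7 - Y - w)
R(F) = 5/3 + 11/(3*F) (R(F) = 5/3 + (11/F)/3 = 5/3 + 11/(3*F))
n = 20 (n = 7 - 1*(-6) - 1*(-7) = 7 + 6 + 7 = 20)
r = 12408/2077 (r = 6 - 1/((1/3)*(11 + 5*(-18))/(-18) + 37) = 6 - 1/((1/3)*(-1/18)*(11 - 90) + 37) = 6 - 1/((1/3)*(-1/18)*(-79) + 37) = 6 - 1/(79/54 + 37) = 6 - 1/2077/54 = 6 - 1*54/2077 = 6 - 54/2077 = 12408/2077 ≈ 5.9740)
n*r = 20*(12408/2077) = 248160/2077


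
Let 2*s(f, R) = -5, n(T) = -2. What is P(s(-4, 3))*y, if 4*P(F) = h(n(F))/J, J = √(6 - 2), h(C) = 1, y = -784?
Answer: -98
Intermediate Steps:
s(f, R) = -5/2 (s(f, R) = (½)*(-5) = -5/2)
J = 2 (J = √4 = 2)
P(F) = ⅛ (P(F) = (1/2)/4 = (1*(½))/4 = (¼)*(½) = ⅛)
P(s(-4, 3))*y = (⅛)*(-784) = -98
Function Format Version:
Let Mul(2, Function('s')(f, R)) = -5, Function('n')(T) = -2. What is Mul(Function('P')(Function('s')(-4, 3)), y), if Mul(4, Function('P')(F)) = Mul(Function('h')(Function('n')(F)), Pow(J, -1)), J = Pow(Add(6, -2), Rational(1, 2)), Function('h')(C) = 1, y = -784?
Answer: -98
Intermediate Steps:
Function('s')(f, R) = Rational(-5, 2) (Function('s')(f, R) = Mul(Rational(1, 2), -5) = Rational(-5, 2))
J = 2 (J = Pow(4, Rational(1, 2)) = 2)
Function('P')(F) = Rational(1, 8) (Function('P')(F) = Mul(Rational(1, 4), Mul(1, Pow(2, -1))) = Mul(Rational(1, 4), Mul(1, Rational(1, 2))) = Mul(Rational(1, 4), Rational(1, 2)) = Rational(1, 8))
Mul(Function('P')(Function('s')(-4, 3)), y) = Mul(Rational(1, 8), -784) = -98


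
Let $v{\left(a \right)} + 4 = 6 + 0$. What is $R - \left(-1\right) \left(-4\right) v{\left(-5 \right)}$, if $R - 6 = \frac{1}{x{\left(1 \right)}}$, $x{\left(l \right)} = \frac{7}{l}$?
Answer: $- \frac{344}{7} \approx -49.143$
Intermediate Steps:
$v{\left(a \right)} = 2$ ($v{\left(a \right)} = -4 + \left(6 + 0\right) = -4 + 6 = 2$)
$R = \frac{43}{7}$ ($R = 6 + \frac{1}{7 \cdot 1^{-1}} = 6 + \frac{1}{7 \cdot 1} = 6 + \frac{1}{7} = \frac{43}{7} \approx 6.1429$)
$R - \left(-1\right) \left(-4\right) v{\left(-5 \right)} = \frac{43 - \left(-1\right) \left(-4\right) 2}{7} = \frac{43 \left(-1\right) 4 \cdot 2}{7} = \frac{43 \left(\left(-4\right) 2\right)}{7} = \frac{43}{7} \left(-8\right) = - \frac{344}{7}$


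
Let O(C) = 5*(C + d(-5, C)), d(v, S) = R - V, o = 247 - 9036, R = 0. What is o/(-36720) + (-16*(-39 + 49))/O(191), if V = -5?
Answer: 8053/105840 ≈ 0.076087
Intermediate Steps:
o = -8789
d(v, S) = 5 (d(v, S) = 0 - 1*(-5) = 0 + 5 = 5)
O(C) = 25 + 5*C (O(C) = 5*(C + 5) = 5*(5 + C) = 25 + 5*C)
o/(-36720) + (-16*(-39 + 49))/O(191) = -8789/(-36720) + (-16*(-39 + 49))/(25 + 5*191) = -8789*(-1/36720) + (-16*10)/(25 + 955) = 517/2160 - 160/980 = 517/2160 - 160*1/980 = 517/2160 - 8/49 = 8053/105840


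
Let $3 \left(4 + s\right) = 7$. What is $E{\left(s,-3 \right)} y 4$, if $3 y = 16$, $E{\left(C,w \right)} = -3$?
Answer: $-64$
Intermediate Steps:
$s = - \frac{5}{3}$ ($s = -4 + \frac{1}{3} \cdot 7 = -4 + \frac{7}{3} = - \frac{5}{3} \approx -1.6667$)
$y = \frac{16}{3}$ ($y = \frac{1}{3} \cdot 16 = \frac{16}{3} \approx 5.3333$)
$E{\left(s,-3 \right)} y 4 = \left(-3\right) \frac{16}{3} \cdot 4 = \left(-16\right) 4 = -64$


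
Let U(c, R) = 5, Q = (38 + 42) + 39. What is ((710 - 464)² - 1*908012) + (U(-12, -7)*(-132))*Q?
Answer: -926036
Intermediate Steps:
Q = 119 (Q = 80 + 39 = 119)
((710 - 464)² - 1*908012) + (U(-12, -7)*(-132))*Q = ((710 - 464)² - 1*908012) + (5*(-132))*119 = (246² - 908012) - 660*119 = (60516 - 908012) - 78540 = -847496 - 78540 = -926036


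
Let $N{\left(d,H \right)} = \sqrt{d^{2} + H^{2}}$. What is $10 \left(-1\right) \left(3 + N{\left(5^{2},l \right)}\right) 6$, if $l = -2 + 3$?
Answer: $-180 - 60 \sqrt{626} \approx -1681.2$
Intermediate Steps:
$l = 1$
$N{\left(d,H \right)} = \sqrt{H^{2} + d^{2}}$
$10 \left(-1\right) \left(3 + N{\left(5^{2},l \right)}\right) 6 = 10 \left(-1\right) \left(3 + \sqrt{1^{2} + \left(5^{2}\right)^{2}}\right) 6 = - 10 \left(3 + \sqrt{1 + 25^{2}}\right) 6 = - 10 \left(3 + \sqrt{1 + 625}\right) 6 = - 10 \left(3 + \sqrt{626}\right) 6 = - 10 \left(18 + 6 \sqrt{626}\right) = -180 - 60 \sqrt{626}$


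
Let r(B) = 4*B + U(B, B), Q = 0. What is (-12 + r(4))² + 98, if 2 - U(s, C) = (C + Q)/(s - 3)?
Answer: 102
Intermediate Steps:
U(s, C) = 2 - C/(-3 + s) (U(s, C) = 2 - (C + 0)/(s - 3) = 2 - C/(-3 + s))
r(B) = 4*B + (-6 + B)/(-3 + B) (r(B) = 4*B + (-6 - B + 2*B)/(-3 + B) = 4*B + (-6 + B)/(-3 + B))
(-12 + r(4))² + 98 = (-12 + (-6 + 4 + 4*4*(-3 + 4))/(-3 + 4))² + 98 = (-12 + (-6 + 4 + 4*4*1)/1)² + 98 = (-12 + 1*(-6 + 4 + 16))² + 98 = (-12 + 1*14)² + 98 = (-12 + 14)² + 98 = 2² + 98 = 4 + 98 = 102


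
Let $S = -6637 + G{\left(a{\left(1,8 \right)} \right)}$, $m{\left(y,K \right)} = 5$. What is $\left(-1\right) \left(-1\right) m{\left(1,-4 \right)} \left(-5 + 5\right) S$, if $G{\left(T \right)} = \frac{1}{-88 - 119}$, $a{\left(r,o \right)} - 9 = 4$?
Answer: $0$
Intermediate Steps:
$a{\left(r,o \right)} = 13$ ($a{\left(r,o \right)} = 9 + 4 = 13$)
$G{\left(T \right)} = - \frac{1}{207}$ ($G{\left(T \right)} = \frac{1}{-207} = - \frac{1}{207}$)
$S = - \frac{1373860}{207}$ ($S = -6637 - \frac{1}{207} = - \frac{1373860}{207} \approx -6637.0$)
$\left(-1\right) \left(-1\right) m{\left(1,-4 \right)} \left(-5 + 5\right) S = \left(-1\right) \left(-1\right) 5 \left(-5 + 5\right) \left(- \frac{1373860}{207}\right) = 1 \cdot 5 \cdot 0 \left(- \frac{1373860}{207}\right) = 5 \cdot 0 \left(- \frac{1373860}{207}\right) = 0 \left(- \frac{1373860}{207}\right) = 0$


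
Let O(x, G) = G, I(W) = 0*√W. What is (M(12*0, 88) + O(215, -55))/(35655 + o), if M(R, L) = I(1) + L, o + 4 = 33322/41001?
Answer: 1353033/1461759973 ≈ 0.00092562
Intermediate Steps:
I(W) = 0
o = -130682/41001 (o = -4 + 33322/41001 = -130682/41001 ≈ -3.1873)
M(R, L) = L (M(R, L) = 0 + L = L)
(M(12*0, 88) + O(215, -55))/(35655 + o) = (88 - 55)/(35655 - 130682/41001) = 33/(1461759973/41001) = 33*(41001/1461759973) = 1353033/1461759973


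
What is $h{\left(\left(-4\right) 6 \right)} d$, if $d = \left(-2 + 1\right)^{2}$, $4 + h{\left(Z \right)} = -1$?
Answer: $-5$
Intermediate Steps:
$h{\left(Z \right)} = -5$ ($h{\left(Z \right)} = -4 - 1 = -5$)
$d = 1$ ($d = \left(-1\right)^{2} = 1$)
$h{\left(\left(-4\right) 6 \right)} d = \left(-5\right) 1 = -5$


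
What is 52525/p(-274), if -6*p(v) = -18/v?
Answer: -14391850/3 ≈ -4.7973e+6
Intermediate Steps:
p(v) = 3/v (p(v) = -(-3)/v = 3/v)
52525/p(-274) = 52525/((3/(-274))) = 52525/((3*(-1/274))) = 52525/(-3/274) = 52525*(-274/3) = -14391850/3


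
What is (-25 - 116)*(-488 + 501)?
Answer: -1833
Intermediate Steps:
(-25 - 116)*(-488 + 501) = -141*13 = -1833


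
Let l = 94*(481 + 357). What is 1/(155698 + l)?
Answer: 1/234470 ≈ 4.2649e-6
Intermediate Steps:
l = 78772 (l = 94*838 = 78772)
1/(155698 + l) = 1/(155698 + 78772) = 1/234470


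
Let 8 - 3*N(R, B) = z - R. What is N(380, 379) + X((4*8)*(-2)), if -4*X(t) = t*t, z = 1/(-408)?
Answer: -1095071/1224 ≈ -894.67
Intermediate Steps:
z = -1/408 ≈ -0.0024510
N(R, B) = 3265/1224 + R/3 (N(R, B) = 8/3 - (-1/408 - R)/3 = 8/3 + (1/1224 + R/3) = 3265/1224 + R/3)
X(t) = -t**2/4 (X(t) = -t*t/4 = -t**2/4)
N(380, 379) + X((4*8)*(-2)) = (3265/1224 + (1/3)*380) - ((4*8)*(-2))**2/4 = (3265/1224 + 380/3) - (32*(-2))**2/4 = 158305/1224 - 1/4*(-64)**2 = 158305/1224 - 1/4*4096 = 158305/1224 - 1024 = -1095071/1224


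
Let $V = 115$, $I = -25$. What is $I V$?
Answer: $-2875$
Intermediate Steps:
$I V = \left(-25\right) 115 = -2875$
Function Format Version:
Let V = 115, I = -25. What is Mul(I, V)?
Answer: -2875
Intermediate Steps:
Mul(I, V) = Mul(-25, 115) = -2875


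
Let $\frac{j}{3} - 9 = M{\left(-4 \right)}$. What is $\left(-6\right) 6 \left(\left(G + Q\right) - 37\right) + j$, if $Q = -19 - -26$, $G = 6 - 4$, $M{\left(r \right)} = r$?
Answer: $1023$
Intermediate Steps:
$G = 2$ ($G = 6 - 4 = 2$)
$Q = 7$ ($Q = -19 + 26 = 7$)
$j = 15$ ($j = 27 + 3 \left(-4\right) = 27 - 12 = 15$)
$\left(-6\right) 6 \left(\left(G + Q\right) - 37\right) + j = \left(-6\right) 6 \left(\left(2 + 7\right) - 37\right) + 15 = - 36 \left(9 - 37\right) + 15 = \left(-36\right) \left(-28\right) + 15 = 1008 + 15 = 1023$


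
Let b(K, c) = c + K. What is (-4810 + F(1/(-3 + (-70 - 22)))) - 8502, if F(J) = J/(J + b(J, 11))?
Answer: -13884417/1043 ≈ -13312.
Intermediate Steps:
b(K, c) = K + c
F(J) = J/(11 + 2*J) (F(J) = J/(J + (J + 11)) = J/(J + (11 + J)) = J/(11 + 2*J))
(-4810 + F(1/(-3 + (-70 - 22)))) - 8502 = (-4810 + 1/((-3 + (-70 - 22))*(11 + 2/(-3 + (-70 - 22))))) - 8502 = (-4810 + 1/((-3 - 92)*(11 + 2/(-3 - 92)))) - 8502 = (-4810 + 1/((-95)*(11 + 2/(-95)))) - 8502 = (-4810 - 1/(95*(11 + 2*(-1/95)))) - 8502 = (-4810 - 1/(95*(11 - 2/95))) - 8502 = (-4810 - 1/(95*1043/95)) - 8502 = (-4810 - 1/95*95/1043) - 8502 = (-4810 - 1/1043) - 8502 = -5016831/1043 - 8502 = -13884417/1043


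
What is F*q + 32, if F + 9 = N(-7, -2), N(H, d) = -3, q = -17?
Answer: 236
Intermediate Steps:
F = -12 (F = -9 - 3 = -12)
F*q + 32 = -12*(-17) + 32 = 204 + 32 = 236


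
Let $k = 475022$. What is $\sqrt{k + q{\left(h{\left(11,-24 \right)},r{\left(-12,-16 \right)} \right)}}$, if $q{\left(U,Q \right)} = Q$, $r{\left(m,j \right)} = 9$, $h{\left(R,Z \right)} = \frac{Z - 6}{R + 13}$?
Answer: $\sqrt{475031} \approx 689.22$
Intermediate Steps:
$h{\left(R,Z \right)} = \frac{-6 + Z}{13 + R}$
$\sqrt{k + q{\left(h{\left(11,-24 \right)},r{\left(-12,-16 \right)} \right)}} = \sqrt{475022 + 9} = \sqrt{475031}$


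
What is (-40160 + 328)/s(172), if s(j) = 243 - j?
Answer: -39832/71 ≈ -561.01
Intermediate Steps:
(-40160 + 328)/s(172) = (-40160 + 328)/(243 - 1*172) = -39832/(243 - 172) = -39832/71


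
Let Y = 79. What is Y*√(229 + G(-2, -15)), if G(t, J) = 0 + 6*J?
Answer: 79*√139 ≈ 931.40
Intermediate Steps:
G(t, J) = 6*J
Y*√(229 + G(-2, -15)) = 79*√(229 + 6*(-15)) = 79*√(229 - 90) = 79*√139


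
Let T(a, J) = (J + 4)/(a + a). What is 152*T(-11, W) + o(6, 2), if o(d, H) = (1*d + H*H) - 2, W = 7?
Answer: -68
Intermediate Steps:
o(d, H) = -2 + d + H² (o(d, H) = (d + H²) - 2 = -2 + d + H²)
T(a, J) = (4 + J)/(2*a) (T(a, J) = (4 + J)/((2*a)) = (4 + J)*(1/(2*a)) = (4 + J)/(2*a))
152*T(-11, W) + o(6, 2) = 152*((½)*(4 + 7)/(-11)) + (-2 + 6 + 2²) = 152*((½)*(-1/11)*11) + (-2 + 6 + 4) = 152*(-½) + 8 = -76 + 8 = -68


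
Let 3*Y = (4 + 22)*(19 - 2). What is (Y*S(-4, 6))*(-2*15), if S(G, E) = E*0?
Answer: 0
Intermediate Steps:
Y = 442/3 (Y = ((4 + 22)*(19 - 2))/3 = (26*17)/3 = (⅓)*442 = 442/3 ≈ 147.33)
S(G, E) = 0
(Y*S(-4, 6))*(-2*15) = ((442/3)*0)*(-2*15) = 0*(-30) = 0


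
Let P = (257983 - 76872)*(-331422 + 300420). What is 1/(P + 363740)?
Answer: -1/5614439482 ≈ -1.7811e-10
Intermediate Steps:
P = -5614803222 (P = 181111*(-31002) = -5614803222)
1/(P + 363740) = 1/(-5614803222 + 363740) = 1/(-5614439482) = -1/5614439482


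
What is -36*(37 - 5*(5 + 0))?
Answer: -432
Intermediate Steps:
-36*(37 - 5*(5 + 0)) = -36*(37 - 5*5) = -36*(37 - 25) = -36*12 = -432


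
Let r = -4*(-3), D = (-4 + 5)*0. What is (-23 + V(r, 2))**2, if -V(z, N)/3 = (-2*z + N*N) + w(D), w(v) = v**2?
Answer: 1369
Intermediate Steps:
D = 0 (D = 1*0 = 0)
r = 12
V(z, N) = -3*N**2 + 6*z (V(z, N) = -3*((-2*z + N*N) + 0**2) = -3*((-2*z + N**2) + 0) = -3*((N**2 - 2*z) + 0) = -3*(N**2 - 2*z) = -3*N**2 + 6*z)
(-23 + V(r, 2))**2 = (-23 + (-3*2**2 + 6*12))**2 = (-23 + (-3*4 + 72))**2 = (-23 + (-12 + 72))**2 = (-23 + 60)**2 = 37**2 = 1369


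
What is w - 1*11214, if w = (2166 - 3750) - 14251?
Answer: -27049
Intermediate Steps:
w = -15835 (w = -1584 - 14251 = -15835)
w - 1*11214 = -15835 - 1*11214 = -15835 - 11214 = -27049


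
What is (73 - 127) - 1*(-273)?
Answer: 219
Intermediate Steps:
(73 - 127) - 1*(-273) = -54 + 273 = 219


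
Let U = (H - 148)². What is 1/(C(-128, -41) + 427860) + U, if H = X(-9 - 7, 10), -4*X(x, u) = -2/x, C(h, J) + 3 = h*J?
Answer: 9718516290769/443499520 ≈ 21913.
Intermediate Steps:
C(h, J) = -3 + J*h (C(h, J) = -3 + h*J = -3 + J*h)
X(x, u) = 1/(2*x) (X(x, u) = -(-2)/(4*x) = -(-1)/(2*x) = 1/(2*x))
H = -1/32 (H = 1/(2*(-9 - 7)) = (½)/(-16) = (½)*(-1/16) = -1/32 ≈ -0.031250)
U = 22439169/1024 (U = (-1/32 - 148)² = (-4737/32)² = 22439169/1024 ≈ 21913.)
1/(C(-128, -41) + 427860) + U = 1/((-3 - 41*(-128)) + 427860) + 22439169/1024 = 1/((-3 + 5248) + 427860) + 22439169/1024 = 1/(5245 + 427860) + 22439169/1024 = 1/433105 + 22439169/1024 = 9718516290769/443499520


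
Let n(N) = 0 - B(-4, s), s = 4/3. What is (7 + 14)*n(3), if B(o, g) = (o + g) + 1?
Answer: 35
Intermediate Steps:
s = 4/3 (s = 4*(⅓) = 4/3 ≈ 1.3333)
B(o, g) = 1 + g + o (B(o, g) = (g + o) + 1 = 1 + g + o)
n(N) = 5/3 (n(N) = 0 - (1 + 4/3 - 4) = 0 - 1*(-5/3) = 0 + 5/3 = 5/3)
(7 + 14)*n(3) = (7 + 14)*(5/3) = 21*(5/3) = 35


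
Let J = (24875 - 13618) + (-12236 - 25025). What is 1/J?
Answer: -1/26004 ≈ -3.8456e-5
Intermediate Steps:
J = -26004 (J = 11257 - 37261 = -26004)
1/J = 1/(-26004) = -1/26004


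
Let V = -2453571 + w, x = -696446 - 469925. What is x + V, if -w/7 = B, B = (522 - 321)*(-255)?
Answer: -3261157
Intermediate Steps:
B = -51255 (B = 201*(-255) = -51255)
w = 358785 (w = -7*(-51255) = 358785)
x = -1166371
V = -2094786 (V = -2453571 + 358785 = -2094786)
x + V = -1166371 - 2094786 = -3261157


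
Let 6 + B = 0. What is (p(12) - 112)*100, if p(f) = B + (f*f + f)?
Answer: 3800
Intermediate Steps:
B = -6 (B = -6 + 0 = -6)
p(f) = -6 + f + f² (p(f) = -6 + (f*f + f) = -6 + (f² + f) = -6 + (f + f²) = -6 + f + f²)
(p(12) - 112)*100 = ((-6 + 12 + 12²) - 112)*100 = ((-6 + 12 + 144) - 112)*100 = (150 - 112)*100 = 38*100 = 3800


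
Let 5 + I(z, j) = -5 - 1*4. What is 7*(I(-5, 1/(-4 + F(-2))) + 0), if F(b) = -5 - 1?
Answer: -98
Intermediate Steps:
F(b) = -6
I(z, j) = -14 (I(z, j) = -5 + (-5 - 1*4) = -5 + (-5 - 4) = -5 - 9 = -14)
7*(I(-5, 1/(-4 + F(-2))) + 0) = 7*(-14 + 0) = 7*(-14) = -98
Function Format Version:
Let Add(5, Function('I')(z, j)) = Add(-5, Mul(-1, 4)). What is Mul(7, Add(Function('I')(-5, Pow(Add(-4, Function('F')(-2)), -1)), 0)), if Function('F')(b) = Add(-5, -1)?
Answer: -98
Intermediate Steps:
Function('F')(b) = -6
Function('I')(z, j) = -14 (Function('I')(z, j) = Add(-5, Add(-5, Mul(-1, 4))) = Add(-5, Add(-5, -4)) = Add(-5, -9) = -14)
Mul(7, Add(Function('I')(-5, Pow(Add(-4, Function('F')(-2)), -1)), 0)) = Mul(7, Add(-14, 0)) = Mul(7, -14) = -98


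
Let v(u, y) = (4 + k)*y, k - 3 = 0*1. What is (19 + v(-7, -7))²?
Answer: 900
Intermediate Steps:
k = 3 (k = 3 + 0*1 = 3 + 0 = 3)
v(u, y) = 7*y (v(u, y) = (4 + 3)*y = 7*y)
(19 + v(-7, -7))² = (19 + 7*(-7))² = (19 - 49)² = (-30)² = 900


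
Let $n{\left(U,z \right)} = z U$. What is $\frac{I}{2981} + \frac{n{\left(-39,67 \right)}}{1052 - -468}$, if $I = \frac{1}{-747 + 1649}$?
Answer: $- \frac{3512997443}{2043535120} \approx -1.7191$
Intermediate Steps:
$n{\left(U,z \right)} = U z$
$I = \frac{1}{902} \approx 0.0011086$
$\frac{I}{2981} + \frac{n{\left(-39,67 \right)}}{1052 - -468} = \frac{1}{902 \cdot 2981} + \frac{\left(-39\right) 67}{1052 - -468} = \frac{1}{902} \cdot \frac{1}{2981} - \frac{2613}{1052 + 468} = \frac{1}{2688862} - \frac{2613}{1520} = - \frac{3512997443}{2043535120}$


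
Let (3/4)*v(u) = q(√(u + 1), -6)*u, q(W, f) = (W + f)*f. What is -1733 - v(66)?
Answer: -4901 + 528*√67 ≈ -579.13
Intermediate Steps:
q(W, f) = f*(W + f)
v(u) = 4*u*(36 - 6*√(1 + u))/3 (v(u) = 4*((-6*(√(u + 1) - 6))*u)/3 = 4*((-6*(√(1 + u) - 6))*u)/3 = 4*((-6*(-6 + √(1 + u)))*u)/3 = 4*((36 - 6*√(1 + u))*u)/3 = 4*(u*(36 - 6*√(1 + u)))/3 = 4*u*(36 - 6*√(1 + u))/3)
-1733 - v(66) = -1733 - 8*66*(6 - √(1 + 66)) = -1733 - 8*66*(6 - √67) = -1733 - (3168 - 528*√67) = -1733 + (-3168 + 528*√67) = -4901 + 528*√67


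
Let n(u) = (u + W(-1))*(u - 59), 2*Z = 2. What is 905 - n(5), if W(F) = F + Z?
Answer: 1175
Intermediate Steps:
Z = 1 (Z = (½)*2 = 1)
W(F) = 1 + F (W(F) = F + 1 = 1 + F)
n(u) = u*(-59 + u) (n(u) = (u + (1 - 1))*(u - 59) = (u + 0)*(-59 + u) = u*(-59 + u))
905 - n(5) = 905 - 5*(-59 + 5) = 905 - 5*(-54) = 905 - 1*(-270) = 905 + 270 = 1175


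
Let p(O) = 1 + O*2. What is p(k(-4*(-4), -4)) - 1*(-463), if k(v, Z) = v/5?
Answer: 2352/5 ≈ 470.40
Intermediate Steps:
k(v, Z) = v/5 (k(v, Z) = v*(1/5) = v/5)
p(O) = 1 + 2*O
p(k(-4*(-4), -4)) - 1*(-463) = (1 + 2*((-4*(-4))/5)) - 1*(-463) = (1 + 2*((1/5)*16)) + 463 = (1 + 2*(16/5)) + 463 = (1 + 32/5) + 463 = 37/5 + 463 = 2352/5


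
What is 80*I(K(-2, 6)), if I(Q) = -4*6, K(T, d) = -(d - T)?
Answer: -1920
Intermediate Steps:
K(T, d) = T - d
I(Q) = -24
80*I(K(-2, 6)) = 80*(-24) = -1920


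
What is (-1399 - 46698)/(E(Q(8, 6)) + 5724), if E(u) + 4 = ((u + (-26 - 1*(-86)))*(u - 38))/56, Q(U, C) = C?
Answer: -336679/39776 ≈ -8.4644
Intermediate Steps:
E(u) = -4 + (-38 + u)*(60 + u)/56 (E(u) = -4 + ((u + (-26 - 1*(-86)))*(u - 38))/56 = -4 + ((u + (-26 + 86))*(-38 + u))*(1/56) = -4 + ((u + 60)*(-38 + u))*(1/56) = -4 + ((60 + u)*(-38 + u))*(1/56) = -4 + ((-38 + u)*(60 + u))*(1/56) = -4 + (-38 + u)*(60 + u)/56)
(-1399 - 46698)/(E(Q(8, 6)) + 5724) = (-1399 - 46698)/((-313/7 + (1/56)*6² + (11/28)*6) + 5724) = -48097/((-313/7 + (1/56)*36 + 33/14) + 5724) = -48097/((-313/7 + 9/14 + 33/14) + 5724) = -48097/(-292/7 + 5724) = -48097/39776/7 = -48097*7/39776 = -336679/39776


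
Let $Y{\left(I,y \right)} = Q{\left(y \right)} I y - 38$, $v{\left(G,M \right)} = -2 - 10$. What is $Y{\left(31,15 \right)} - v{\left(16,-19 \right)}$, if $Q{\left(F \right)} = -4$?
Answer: $-1886$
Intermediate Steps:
$v{\left(G,M \right)} = -12$
$Y{\left(I,y \right)} = -38 - 4 I y$ ($Y{\left(I,y \right)} = - 4 I y - 38 = -38 - 4 I y$)
$Y{\left(31,15 \right)} - v{\left(16,-19 \right)} = \left(-38 - 124 \cdot 15\right) - -12 = \left(-38 - 1860\right) + 12 = -1898 + 12 = -1886$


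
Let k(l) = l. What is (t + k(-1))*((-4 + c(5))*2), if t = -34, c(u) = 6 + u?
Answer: -490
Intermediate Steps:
(t + k(-1))*((-4 + c(5))*2) = (-34 - 1)*((-4 + (6 + 5))*2) = -35*(-4 + 11)*2 = -245*2 = -35*14 = -490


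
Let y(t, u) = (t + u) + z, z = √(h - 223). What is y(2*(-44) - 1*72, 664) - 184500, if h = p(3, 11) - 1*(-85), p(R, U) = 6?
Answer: -183996 + 2*I*√33 ≈ -1.84e+5 + 11.489*I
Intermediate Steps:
h = 91 (h = 6 - 1*(-85) = 6 + 85 = 91)
z = 2*I*√33 (z = √(91 - 223) = √(-132) = 2*I*√33 ≈ 11.489*I)
y(t, u) = t + u + 2*I*√33 (y(t, u) = (t + u) + 2*I*√33 = t + u + 2*I*√33)
y(2*(-44) - 1*72, 664) - 184500 = ((2*(-44) - 1*72) + 664 + 2*I*√33) - 184500 = ((-88 - 72) + 664 + 2*I*√33) - 184500 = (-160 + 664 + 2*I*√33) - 184500 = (504 + 2*I*√33) - 184500 = -183996 + 2*I*√33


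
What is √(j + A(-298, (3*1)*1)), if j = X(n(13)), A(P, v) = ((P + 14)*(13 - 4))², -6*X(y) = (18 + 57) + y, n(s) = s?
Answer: 2*√14699523/3 ≈ 2556.0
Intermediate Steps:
X(y) = -25/2 - y/6 (X(y) = -((18 + 57) + y)/6 = -(75 + y)/6 = -25/2 - y/6)
A(P, v) = (126 + 9*P)² (A(P, v) = ((14 + P)*9)² = (126 + 9*P)²)
j = -44/3 (j = -25/2 - ⅙*13 = -25/2 - 13/6 = -44/3 ≈ -14.667)
√(j + A(-298, (3*1)*1)) = √(-44/3 + 81*(14 - 298)²) = √(-44/3 + 81*(-284)²) = √(-44/3 + 81*80656) = √(-44/3 + 6533136) = √(19599364/3) = 2*√14699523/3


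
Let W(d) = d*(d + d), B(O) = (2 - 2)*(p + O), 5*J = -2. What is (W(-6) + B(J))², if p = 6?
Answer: 5184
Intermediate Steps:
J = -⅖ (J = (⅕)*(-2) = -⅖ ≈ -0.40000)
B(O) = 0 (B(O) = (2 - 2)*(6 + O) = 0*(6 + O) = 0)
W(d) = 2*d² (W(d) = d*(2*d) = 2*d²)
(W(-6) + B(J))² = (2*(-6)² + 0)² = (2*36 + 0)² = (72 + 0)² = 72² = 5184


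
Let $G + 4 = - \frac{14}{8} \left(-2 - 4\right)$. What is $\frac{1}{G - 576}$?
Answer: $- \frac{2}{1139} \approx -0.0017559$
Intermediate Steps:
$G = \frac{13}{2}$ ($G = -4 + - \frac{14}{8} \left(-2 - 4\right) = -4 + \left(-14\right) \frac{1}{8} \left(-6\right) = -4 - - \frac{21}{2} = -4 + \frac{21}{2} = \frac{13}{2} \approx 6.5$)
$\frac{1}{G - 576} = \frac{1}{\frac{13}{2} - 576} = \frac{1}{- \frac{1139}{2}} = - \frac{2}{1139}$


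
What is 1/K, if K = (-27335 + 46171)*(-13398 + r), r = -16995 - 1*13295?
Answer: -1/822907168 ≈ -1.2152e-9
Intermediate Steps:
r = -30290 (r = -16995 - 13295 = -30290)
K = -822907168 (K = (-27335 + 46171)*(-13398 - 30290) = 18836*(-43688) = -822907168)
1/K = 1/(-822907168) = -1/822907168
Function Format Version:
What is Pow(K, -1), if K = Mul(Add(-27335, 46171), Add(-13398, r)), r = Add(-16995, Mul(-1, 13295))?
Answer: Rational(-1, 822907168) ≈ -1.2152e-9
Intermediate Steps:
r = -30290 (r = Add(-16995, -13295) = -30290)
K = -822907168 (K = Mul(Add(-27335, 46171), Add(-13398, -30290)) = Mul(18836, -43688) = -822907168)
Pow(K, -1) = Pow(-822907168, -1) = Rational(-1, 822907168)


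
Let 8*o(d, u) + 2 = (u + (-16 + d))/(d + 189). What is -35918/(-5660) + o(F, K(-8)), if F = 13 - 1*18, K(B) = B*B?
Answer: 12757949/2082880 ≈ 6.1251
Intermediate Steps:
K(B) = B**2
F = -5 (F = 13 - 18 = -5)
o(d, u) = -1/4 + (-16 + d + u)/(8*(189 + d)) (o(d, u) = -1/4 + ((u + (-16 + d))/(d + 189))/8 = -1/4 + ((-16 + d + u)/(189 + d))/8 = -1/4 + (-16 + d + u)/(8*(189 + d)))
-35918/(-5660) + o(F, K(-8)) = -35918/(-5660) + (-394 + (-8)**2 - 1*(-5))/(8*(189 - 5)) = -35918*(-1/5660) + (1/8)*(-394 + 64 + 5)/184 = 17959/2830 + (1/8)*(1/184)*(-325) = 17959/2830 - 325/1472 = 12757949/2082880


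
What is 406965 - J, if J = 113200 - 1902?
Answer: 295667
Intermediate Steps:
J = 111298
406965 - J = 406965 - 1*111298 = 406965 - 111298 = 295667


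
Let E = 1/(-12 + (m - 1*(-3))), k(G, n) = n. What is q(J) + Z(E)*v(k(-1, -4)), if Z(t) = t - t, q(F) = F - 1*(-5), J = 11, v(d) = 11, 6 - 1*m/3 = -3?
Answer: 16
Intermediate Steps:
m = 27 (m = 18 - 3*(-3) = 18 + 9 = 27)
q(F) = 5 + F (q(F) = F + 5 = 5 + F)
E = 1/18 (E = 1/(-12 + (27 - 1*(-3))) = 1/(-12 + (27 + 3)) = 1/(-12 + 30) = 1/18 ≈ 0.055556)
Z(t) = 0
q(J) + Z(E)*v(k(-1, -4)) = (5 + 11) + 0*11 = 16 + 0 = 16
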